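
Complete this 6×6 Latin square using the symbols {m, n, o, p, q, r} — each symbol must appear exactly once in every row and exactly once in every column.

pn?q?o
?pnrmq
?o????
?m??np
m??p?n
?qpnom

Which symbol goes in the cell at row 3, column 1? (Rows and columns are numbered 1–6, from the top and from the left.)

row 1 has {n,o,p,q}; column 5 has {m,n,o} — only r is left for (r1,c5).
row 2 has {m,n,p,q,r}; column 1 has {m,p} — only o is left for (r2,c1).
row 3 has {o}; column 4 has {n,p,q,r} — only m is left for (r3,c4).
row 3 has {m,o}; column 6 has {m,n,o,p,q} — only r is left for (r3,c6).
row 4 has {m,n,p}; column 4 has {m,n,p,q,r} — only o is left for (r4,c4).
row 5 has {m,n,p}; column 2 has {m,n,o,p,q} — only r is left for (r5,c2).
row 5 has {m,n,p,r}; column 5 has {m,n,o,r} — only q is left for (r5,c5).
row 6 has {m,n,o,p,q}; column 1 has {m,o,p} — only r is left for (r6,c1).
row 1 has {n,o,p,q,r}; column 3 has {n,p} — only m is left for (r1,c3).
row 3 has {m,o,r}; column 3 has {m,n,p} — only q is left for (r3,c3).
row 3 has {m,o,q,r}; column 5 has {m,n,o,q,r} — only p is left for (r3,c5).
row 4 has {m,n,o,p}; column 1 has {m,o,p,r} — only q is left for (r4,c1).
row 4 has {m,n,o,p,q}; column 3 has {m,n,p,q} — only r is left for (r4,c3).
row 5 has {m,n,p,q,r}; column 3 has {m,n,p,q,r} — only o is left for (r5,c3).
row 3 has {m,o,p,q,r}; column 1 has {m,o,p,q,r} — only n is left for (r3,c1).

n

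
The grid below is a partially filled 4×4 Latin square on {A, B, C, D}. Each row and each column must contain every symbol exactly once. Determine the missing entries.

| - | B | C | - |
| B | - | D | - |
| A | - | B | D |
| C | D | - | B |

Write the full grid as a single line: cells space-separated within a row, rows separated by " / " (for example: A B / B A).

(r1,c1) = D
(r1,c4) = A
(r2,c4) = C
(r3,c2) = C
(r4,c3) = A
(r2,c2) = A

D B C A / B A D C / A C B D / C D A B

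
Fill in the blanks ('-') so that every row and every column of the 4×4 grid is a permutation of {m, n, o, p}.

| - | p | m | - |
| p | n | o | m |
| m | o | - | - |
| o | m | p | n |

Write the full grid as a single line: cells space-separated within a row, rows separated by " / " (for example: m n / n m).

n p m o / p n o m / m o n p / o m p n

row 1 has {m,p}; column 1 has {m,o,p} — only n is left for (r1,c1).
row 1 has {m,n,p}; column 4 has {m,n} — only o is left for (r1,c4).
row 3 has {m,o}; column 3 has {m,o,p} — only n is left for (r3,c3).
row 3 has {m,n,o}; column 4 has {m,n,o} — only p is left for (r3,c4).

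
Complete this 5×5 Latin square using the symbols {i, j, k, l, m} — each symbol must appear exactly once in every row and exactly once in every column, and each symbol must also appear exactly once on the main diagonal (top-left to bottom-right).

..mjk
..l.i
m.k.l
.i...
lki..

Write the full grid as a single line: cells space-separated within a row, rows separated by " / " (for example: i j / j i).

(r1,c1) = i
(r1,c2) = l
(r3,c2) = j
(r3,c4) = i
(r4,c3) = j
(r4,c5) = m
(r5,c4) = m
(r5,c5) = j
(r2,c2) = m
(r2,c4) = k
(r4,c1) = k
(r4,c4) = l
(r2,c1) = j

i l m j k / j m l k i / m j k i l / k i j l m / l k i m j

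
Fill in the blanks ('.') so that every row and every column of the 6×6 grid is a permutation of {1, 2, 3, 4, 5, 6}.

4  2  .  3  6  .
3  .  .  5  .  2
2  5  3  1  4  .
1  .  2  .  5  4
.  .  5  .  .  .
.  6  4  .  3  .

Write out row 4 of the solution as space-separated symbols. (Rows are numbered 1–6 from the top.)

1 3 2 6 5 4

(r1,c3) = 1
(r1,c6) = 5
(r2,c3) = 6
(r2,c5) = 1
(r3,c6) = 6
(r4,c2) = 3
(r4,c4) = 6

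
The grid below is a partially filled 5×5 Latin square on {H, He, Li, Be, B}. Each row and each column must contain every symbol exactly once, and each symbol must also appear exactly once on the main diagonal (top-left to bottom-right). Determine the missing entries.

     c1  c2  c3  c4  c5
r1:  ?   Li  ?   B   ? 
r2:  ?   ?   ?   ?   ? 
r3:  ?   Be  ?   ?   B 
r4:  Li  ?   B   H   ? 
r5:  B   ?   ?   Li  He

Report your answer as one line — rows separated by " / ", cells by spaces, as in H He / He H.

Be Li He B H / He B H Be Li / H Be Li He B / Li He B H Be / B H Be Li He

(r1,c1) = Be
(r1,c5) = H
(r2,c2) = B
(r3,c3) = Li
(r3,c4) = He
(r4,c2) = He
(r4,c5) = Be
(r5,c2) = H
(r5,c3) = Be
(r1,c3) = He
(r2,c3) = H
(r2,c4) = Be
(r2,c5) = Li
(r3,c1) = H
(r2,c1) = He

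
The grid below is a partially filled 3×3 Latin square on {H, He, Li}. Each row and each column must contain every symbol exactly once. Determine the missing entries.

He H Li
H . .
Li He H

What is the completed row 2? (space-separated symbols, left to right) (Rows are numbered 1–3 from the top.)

(r2,c2) = Li
(r2,c3) = He

H Li He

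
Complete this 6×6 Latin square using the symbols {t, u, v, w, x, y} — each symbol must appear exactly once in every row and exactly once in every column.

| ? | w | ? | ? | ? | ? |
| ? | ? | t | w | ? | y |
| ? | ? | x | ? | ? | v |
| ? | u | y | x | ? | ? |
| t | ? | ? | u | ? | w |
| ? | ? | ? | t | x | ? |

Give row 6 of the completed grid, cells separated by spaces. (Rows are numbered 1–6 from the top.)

v y w t x u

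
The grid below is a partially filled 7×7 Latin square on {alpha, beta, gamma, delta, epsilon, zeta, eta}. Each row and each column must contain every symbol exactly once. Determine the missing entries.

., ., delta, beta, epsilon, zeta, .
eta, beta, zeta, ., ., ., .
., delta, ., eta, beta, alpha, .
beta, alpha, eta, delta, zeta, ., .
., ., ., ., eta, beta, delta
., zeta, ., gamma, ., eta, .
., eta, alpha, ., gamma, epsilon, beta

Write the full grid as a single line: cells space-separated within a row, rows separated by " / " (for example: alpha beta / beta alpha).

alpha gamma delta beta epsilon zeta eta / eta beta zeta epsilon alpha delta gamma / gamma delta epsilon eta beta alpha zeta / beta alpha eta delta zeta gamma epsilon / zeta epsilon gamma alpha eta beta delta / epsilon zeta beta gamma delta eta alpha / delta eta alpha zeta gamma epsilon beta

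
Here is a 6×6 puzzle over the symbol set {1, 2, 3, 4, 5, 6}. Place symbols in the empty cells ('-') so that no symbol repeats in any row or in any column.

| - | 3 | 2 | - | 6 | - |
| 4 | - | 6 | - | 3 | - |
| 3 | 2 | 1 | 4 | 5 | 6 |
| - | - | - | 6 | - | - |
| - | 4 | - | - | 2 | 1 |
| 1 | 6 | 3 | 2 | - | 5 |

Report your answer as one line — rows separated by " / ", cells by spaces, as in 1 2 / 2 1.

5 3 2 1 6 4 / 4 1 6 5 3 2 / 3 2 1 4 5 6 / 2 5 4 6 1 3 / 6 4 5 3 2 1 / 1 6 3 2 4 5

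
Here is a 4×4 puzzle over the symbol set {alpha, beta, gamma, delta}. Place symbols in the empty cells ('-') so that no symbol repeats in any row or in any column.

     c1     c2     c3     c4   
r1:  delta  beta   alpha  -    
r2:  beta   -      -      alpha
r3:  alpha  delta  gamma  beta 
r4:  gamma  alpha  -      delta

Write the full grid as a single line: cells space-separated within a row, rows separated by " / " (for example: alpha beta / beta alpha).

(r1,c4) = gamma
(r2,c2) = gamma
(r2,c3) = delta
(r4,c3) = beta

delta beta alpha gamma / beta gamma delta alpha / alpha delta gamma beta / gamma alpha beta delta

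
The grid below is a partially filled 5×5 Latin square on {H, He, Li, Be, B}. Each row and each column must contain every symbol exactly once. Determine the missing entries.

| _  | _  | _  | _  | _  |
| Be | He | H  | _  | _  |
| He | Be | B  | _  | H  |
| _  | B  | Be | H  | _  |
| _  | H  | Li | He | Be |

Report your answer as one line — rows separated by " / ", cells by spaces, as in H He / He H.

(r1,c2): row 1 is empty so far; column 2 has {H,He,Be,B}, so it must be Li.
(r1,c3): row 1 has {Li}; column 3 has {H,Li,Be,B}, so it must be He.
(r1,c5): row 1 has {He,Li}; column 5 has {H,Be}, so it must be B.
(r2,c5): row 2 has {H,He,Be}; column 5 has {H,Be,B}, so it must be Li.
(r3,c4): row 3 has {H,He,Be,B}; column 4 has {H,He}, so it must be Li.
(r4,c1): row 4 has {H,Be,B}; column 1 has {He,Be}, so it must be Li.
(r4,c5): row 4 has {H,Li,Be,B}; column 5 has {H,Li,Be,B}, so it must be He.
(r5,c1): row 5 has {H,He,Li,Be}; column 1 has {He,Li,Be}, so it must be B.
(r1,c1): row 1 has {He,Li,B}; column 1 has {He,Li,Be,B}, so it must be H.
(r1,c4): row 1 has {H,He,Li,B}; column 4 has {H,He,Li}, so it must be Be.
(r2,c4): row 2 has {H,He,Li,Be}; column 4 has {H,He,Li,Be}, so it must be B.

H Li He Be B / Be He H B Li / He Be B Li H / Li B Be H He / B H Li He Be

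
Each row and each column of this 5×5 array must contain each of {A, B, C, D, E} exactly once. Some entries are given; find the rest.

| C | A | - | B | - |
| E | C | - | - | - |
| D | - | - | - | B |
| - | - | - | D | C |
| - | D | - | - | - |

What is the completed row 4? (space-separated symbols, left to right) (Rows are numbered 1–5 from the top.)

Cell (r2,c4): row 2 has {C,E}; column 4 has {B,D} → A.
Cell (r2,c5): row 2 has {A,C,E}; column 5 has {B,C} → D.
Cell (r3,c2): row 3 has {B,D}; column 2 has {A,C,D} → E.
Cell (r3,c4): row 3 has {B,D,E}; column 4 has {A,B,D} → C.
Cell (r4,c2): row 4 has {C,D}; column 2 has {A,C,D,E} → B.
Cell (r5,c4): row 5 has {D}; column 4 has {A,B,C,D} → E.
Cell (r5,c5): row 5 has {D,E}; column 5 has {B,C,D} → A.
Cell (r1,c5): row 1 has {A,B,C}; column 5 has {A,B,C,D} → E.
Cell (r2,c3): row 2 has {A,C,D,E}; column 3 is empty so far → B.
Cell (r3,c3): row 3 has {B,C,D,E}; column 3 has {B} → A.
Cell (r4,c1): row 4 has {B,C,D}; column 1 has {C,D,E} → A.
Cell (r4,c3): row 4 has {A,B,C,D}; column 3 has {A,B} → E.

A B E D C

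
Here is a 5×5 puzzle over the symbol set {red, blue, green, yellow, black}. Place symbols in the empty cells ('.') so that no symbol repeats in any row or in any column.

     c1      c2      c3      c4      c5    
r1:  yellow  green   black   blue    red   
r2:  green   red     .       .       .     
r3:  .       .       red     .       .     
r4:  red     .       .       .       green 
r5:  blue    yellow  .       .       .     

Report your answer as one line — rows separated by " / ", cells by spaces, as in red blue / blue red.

Cell (r3,c1): row 3 has {red}; column 1 has {red,blue,green,yellow} → black.
Cell (r3,c2): row 3 has {red,black}; column 2 has {red,green,yellow} → blue.
Cell (r3,c5): row 3 has {red,blue,black}; column 5 has {red,green} → yellow.
Cell (r4,c2): row 4 has {red,green}; column 2 has {red,blue,green,yellow} → black.
Cell (r4,c4): row 4 has {red,green,black}; column 4 has {blue} → yellow.
Cell (r5,c3): row 5 has {blue,yellow}; column 3 has {red,black} → green.
Cell (r5,c5): row 5 has {blue,green,yellow}; column 5 has {red,green,yellow} → black.
Cell (r2,c4): row 2 has {red,green}; column 4 has {blue,yellow} → black.
Cell (r2,c5): row 2 has {red,green,black}; column 5 has {red,green,yellow,black} → blue.
Cell (r3,c4): row 3 has {red,blue,yellow,black}; column 4 has {blue,yellow,black} → green.
Cell (r4,c3): row 4 has {red,green,yellow,black}; column 3 has {red,green,black} → blue.
Cell (r5,c4): row 5 has {blue,green,yellow,black}; column 4 has {blue,green,yellow,black} → red.
Cell (r2,c3): row 2 has {red,blue,green,black}; column 3 has {red,blue,green,black} → yellow.

yellow green black blue red / green red yellow black blue / black blue red green yellow / red black blue yellow green / blue yellow green red black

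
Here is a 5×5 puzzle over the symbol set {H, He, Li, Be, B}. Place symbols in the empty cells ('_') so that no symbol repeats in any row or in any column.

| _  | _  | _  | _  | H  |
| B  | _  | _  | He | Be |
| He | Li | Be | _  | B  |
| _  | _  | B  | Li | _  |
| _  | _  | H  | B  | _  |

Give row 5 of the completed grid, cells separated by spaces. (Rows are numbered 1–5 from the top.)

Be He H B Li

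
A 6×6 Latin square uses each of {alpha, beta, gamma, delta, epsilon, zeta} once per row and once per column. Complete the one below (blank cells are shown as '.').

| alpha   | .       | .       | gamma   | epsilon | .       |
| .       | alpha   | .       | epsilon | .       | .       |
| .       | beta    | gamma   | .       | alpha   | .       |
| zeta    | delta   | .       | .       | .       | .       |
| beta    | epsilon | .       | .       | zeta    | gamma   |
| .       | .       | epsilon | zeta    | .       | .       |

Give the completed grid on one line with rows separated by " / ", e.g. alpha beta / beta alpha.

(r1,c2) = zeta
(r3,c4) = delta
(r5,c4) = alpha
(r6,c2) = gamma
(r3,c1) = epsilon
(r3,c6) = zeta
(r4,c4) = beta
(r4,c5) = gamma
(r5,c3) = delta
(r6,c1) = delta
(r6,c5) = beta
(r6,c6) = alpha
(r1,c3) = beta
(r1,c6) = delta
(r2,c1) = gamma
(r2,c3) = zeta
(r2,c5) = delta
(r2,c6) = beta
(r4,c3) = alpha
(r4,c6) = epsilon

alpha zeta beta gamma epsilon delta / gamma alpha zeta epsilon delta beta / epsilon beta gamma delta alpha zeta / zeta delta alpha beta gamma epsilon / beta epsilon delta alpha zeta gamma / delta gamma epsilon zeta beta alpha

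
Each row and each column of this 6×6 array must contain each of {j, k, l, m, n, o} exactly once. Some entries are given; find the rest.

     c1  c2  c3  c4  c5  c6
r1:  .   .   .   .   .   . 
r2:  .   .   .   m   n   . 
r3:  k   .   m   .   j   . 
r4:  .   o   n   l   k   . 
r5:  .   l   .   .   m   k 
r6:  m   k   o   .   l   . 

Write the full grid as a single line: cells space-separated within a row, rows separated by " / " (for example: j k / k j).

n m l k o j / l j k m n o / k n m o j l / j o n l k m / o l j n m k / m k o j l n

(r1,c5) = o
(r2,c2) = j
(r3,c2) = n
(r3,c4) = o
(r3,c6) = l
(r4,c1) = j
(r4,c6) = m
(r5,c3) = j
(r5,c4) = n
(r6,c4) = j
(r6,c6) = n
(r1,c2) = m
(r1,c4) = k
(r1,c6) = j
(r2,c6) = o
(r5,c1) = o
(r1,c3) = l
(r2,c1) = l
(r2,c3) = k
(r1,c1) = n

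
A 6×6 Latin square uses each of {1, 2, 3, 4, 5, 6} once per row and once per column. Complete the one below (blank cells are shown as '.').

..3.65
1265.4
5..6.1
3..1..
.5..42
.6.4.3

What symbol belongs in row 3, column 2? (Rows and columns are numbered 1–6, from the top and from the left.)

3

Cell (r1,c4): row 1 has {3,5,6}; column 4 has {1,4,5,6} → 2.
Cell (r2,c5): row 2 has {1,2,4,5,6}; column 5 has {4,6} → 3.
Cell (r3,c5): row 3 has {1,5,6}; column 5 has {3,4,6} → 2.
Cell (r4,c2): row 4 has {1,3}; column 2 has {2,5,6} → 4.
Cell (r4,c5): row 4 has {1,3,4}; column 5 has {2,3,4,6} → 5.
Cell (r4,c6): row 4 has {1,3,4,5}; column 6 has {1,2,3,4,5} → 6.
Cell (r5,c1): row 5 has {2,4,5}; column 1 has {1,3,5} → 6.
Cell (r5,c3): row 5 has {2,4,5,6}; column 3 has {3,6} → 1.
Cell (r5,c4): row 5 has {1,2,4,5,6}; column 4 has {1,2,4,5,6} → 3.
Cell (r6,c1): row 6 has {3,4,6}; column 1 has {1,3,5,6} → 2.
Cell (r6,c3): row 6 has {2,3,4,6}; column 3 has {1,3,6} → 5.
Cell (r6,c5): row 6 has {2,3,4,5,6}; column 5 has {2,3,4,5,6} → 1.
Cell (r1,c1): row 1 has {2,3,5,6}; column 1 has {1,2,3,5,6} → 4.
Cell (r1,c2): row 1 has {2,3,4,5,6}; column 2 has {2,4,5,6} → 1.
Cell (r3,c2): row 3 has {1,2,5,6}; column 2 has {1,2,4,5,6} → 3.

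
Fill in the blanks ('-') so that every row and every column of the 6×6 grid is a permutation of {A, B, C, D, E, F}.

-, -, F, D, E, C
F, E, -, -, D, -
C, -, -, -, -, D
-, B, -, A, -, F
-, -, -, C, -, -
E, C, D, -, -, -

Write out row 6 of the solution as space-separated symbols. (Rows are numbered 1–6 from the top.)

E C D F A B

At row 1, column 2: row 1 has {C,D,E,F}; column 2 has {B,C,E}; that leaves A.
At row 2, column 4: row 2 has {D,E,F}; column 4 has {A,C,D}; that leaves B.
At row 2, column 6: row 2 has {B,D,E,F}; column 6 has {C,D,F}; that leaves A.
At row 3, column 2: row 3 has {C,D}; column 2 has {A,B,C,E}; that leaves F.
At row 3, column 4: row 3 has {C,D,F}; column 4 has {A,B,C,D}; that leaves E.
At row 4, column 1: row 4 has {A,B,F}; column 1 has {C,E,F}; that leaves D.
At row 4, column 5: row 4 has {A,B,D,F}; column 5 has {D,E}; that leaves C.
At row 5, column 2: row 5 has {C}; column 2 has {A,B,C,E,F}; that leaves D.
At row 6, column 4: row 6 has {C,D,E}; column 4 has {A,B,C,D,E}; that leaves F.
At row 6, column 6: row 6 has {C,D,E,F}; column 6 has {A,C,D,F}; that leaves B.
At row 1, column 1: row 1 has {A,C,D,E,F}; column 1 has {C,D,E,F}; that leaves B.
At row 2, column 3: row 2 has {A,B,D,E,F}; column 3 has {D,F}; that leaves C.
At row 4, column 3: row 4 has {A,B,C,D,F}; column 3 has {C,D,F}; that leaves E.
At row 5, column 1: row 5 has {C,D}; column 1 has {B,C,D,E,F}; that leaves A.
At row 5, column 3: row 5 has {A,C,D}; column 3 has {C,D,E,F}; that leaves B.
At row 5, column 5: row 5 has {A,B,C,D}; column 5 has {C,D,E}; that leaves F.
At row 5, column 6: row 5 has {A,B,C,D,F}; column 6 has {A,B,C,D,F}; that leaves E.
At row 6, column 5: row 6 has {B,C,D,E,F}; column 5 has {C,D,E,F}; that leaves A.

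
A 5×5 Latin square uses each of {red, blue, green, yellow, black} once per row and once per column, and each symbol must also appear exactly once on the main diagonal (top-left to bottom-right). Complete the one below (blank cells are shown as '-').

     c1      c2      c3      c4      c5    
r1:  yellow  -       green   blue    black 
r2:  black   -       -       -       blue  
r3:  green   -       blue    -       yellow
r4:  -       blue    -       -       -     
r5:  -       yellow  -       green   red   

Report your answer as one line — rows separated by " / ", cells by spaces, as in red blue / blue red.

yellow red green blue black / black green red yellow blue / green black blue red yellow / red blue yellow black green / blue yellow black green red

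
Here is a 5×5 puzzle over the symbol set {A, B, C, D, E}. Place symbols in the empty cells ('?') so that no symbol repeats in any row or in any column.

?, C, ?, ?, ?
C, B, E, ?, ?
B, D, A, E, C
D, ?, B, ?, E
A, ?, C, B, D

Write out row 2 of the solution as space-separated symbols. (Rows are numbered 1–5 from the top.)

C B E D A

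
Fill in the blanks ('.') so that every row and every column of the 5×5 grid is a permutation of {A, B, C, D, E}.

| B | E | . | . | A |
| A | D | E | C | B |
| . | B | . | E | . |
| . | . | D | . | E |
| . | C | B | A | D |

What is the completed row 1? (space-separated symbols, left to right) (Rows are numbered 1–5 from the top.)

B E C D A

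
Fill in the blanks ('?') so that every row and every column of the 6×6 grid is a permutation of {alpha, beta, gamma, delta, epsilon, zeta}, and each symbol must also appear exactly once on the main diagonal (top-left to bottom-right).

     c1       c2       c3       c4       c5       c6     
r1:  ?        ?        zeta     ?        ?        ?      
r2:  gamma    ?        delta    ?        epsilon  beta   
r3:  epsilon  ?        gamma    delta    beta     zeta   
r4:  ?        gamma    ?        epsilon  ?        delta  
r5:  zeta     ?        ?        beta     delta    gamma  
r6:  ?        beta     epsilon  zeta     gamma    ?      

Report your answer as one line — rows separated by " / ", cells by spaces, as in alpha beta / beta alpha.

beta delta zeta gamma alpha epsilon / gamma zeta delta alpha epsilon beta / epsilon alpha gamma delta beta zeta / alpha gamma beta epsilon zeta delta / zeta epsilon alpha beta delta gamma / delta beta epsilon zeta gamma alpha

(r1,c5): row 1 has {zeta}; column 5 has {beta,gamma,delta,epsilon}, so it must be alpha.
(r1,c6): row 1 has {alpha,zeta}; column 6 has {beta,gamma,delta,zeta}, so it must be epsilon.
(r2,c4): row 2 has {beta,gamma,delta,epsilon}; column 4 has {beta,delta,epsilon,zeta}, so it must be alpha.
(r3,c2): row 3 has {beta,gamma,delta,epsilon,zeta}; column 2 has {beta,gamma}, so it must be alpha.
(r4,c5): row 4 has {gamma,delta,epsilon}; column 5 has {alpha,beta,gamma,delta,epsilon}, so it must be zeta.
(r5,c2): row 5 has {beta,gamma,delta,zeta}; column 2 has {alpha,beta,gamma}, so it must be epsilon.
(r5,c3): row 5 has {beta,gamma,delta,epsilon,zeta}; column 3 has {gamma,delta,epsilon,zeta}, so it must be alpha.
(r6,c6): row 6 has {beta,gamma,epsilon,zeta}; column 6 has {beta,gamma,delta,epsilon,zeta}; the diagonal has {gamma,delta,epsilon}, so it must be alpha.
(r1,c1): row 1 has {alpha,epsilon,zeta}; column 1 has {gamma,epsilon,zeta}; the diagonal has {alpha,gamma,delta,epsilon}, so it must be beta.
(r1,c2): row 1 has {alpha,beta,epsilon,zeta}; column 2 has {alpha,beta,gamma,epsilon}, so it must be delta.
(r1,c4): row 1 has {alpha,beta,delta,epsilon,zeta}; column 4 has {alpha,beta,delta,epsilon,zeta}, so it must be gamma.
(r2,c2): row 2 has {alpha,beta,gamma,delta,epsilon}; column 2 has {alpha,beta,gamma,delta,epsilon}; the diagonal has {alpha,beta,gamma,delta,epsilon}, so it must be zeta.
(r4,c1): row 4 has {gamma,delta,epsilon,zeta}; column 1 has {beta,gamma,epsilon,zeta}, so it must be alpha.
(r4,c3): row 4 has {alpha,gamma,delta,epsilon,zeta}; column 3 has {alpha,gamma,delta,epsilon,zeta}, so it must be beta.
(r6,c1): row 6 has {alpha,beta,gamma,epsilon,zeta}; column 1 has {alpha,beta,gamma,epsilon,zeta}, so it must be delta.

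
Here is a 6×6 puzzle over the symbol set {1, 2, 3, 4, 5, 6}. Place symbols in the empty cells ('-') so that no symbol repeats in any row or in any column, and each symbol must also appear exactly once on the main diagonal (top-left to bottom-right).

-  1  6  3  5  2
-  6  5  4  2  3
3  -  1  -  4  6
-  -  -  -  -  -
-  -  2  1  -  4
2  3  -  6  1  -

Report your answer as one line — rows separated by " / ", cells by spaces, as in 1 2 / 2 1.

4 1 6 3 5 2 / 1 6 5 4 2 3 / 3 2 1 5 4 6 / 5 4 3 2 6 1 / 6 5 2 1 3 4 / 2 3 4 6 1 5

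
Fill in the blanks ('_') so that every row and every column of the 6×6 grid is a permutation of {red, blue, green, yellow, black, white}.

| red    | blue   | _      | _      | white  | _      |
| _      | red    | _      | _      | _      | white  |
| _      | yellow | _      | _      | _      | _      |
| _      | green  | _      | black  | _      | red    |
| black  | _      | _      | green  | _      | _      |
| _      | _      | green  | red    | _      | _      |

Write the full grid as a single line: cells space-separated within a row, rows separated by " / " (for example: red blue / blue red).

red blue black yellow white green / green red yellow blue black white / blue yellow red white green black / yellow green white black blue red / black white blue green red yellow / white black green red yellow blue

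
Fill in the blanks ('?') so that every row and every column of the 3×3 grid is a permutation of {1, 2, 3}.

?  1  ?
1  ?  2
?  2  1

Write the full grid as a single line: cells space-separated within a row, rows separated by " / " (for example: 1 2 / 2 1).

2 1 3 / 1 3 2 / 3 2 1

(r1,c3) = 3
(r2,c2) = 3
(r3,c1) = 3
(r1,c1) = 2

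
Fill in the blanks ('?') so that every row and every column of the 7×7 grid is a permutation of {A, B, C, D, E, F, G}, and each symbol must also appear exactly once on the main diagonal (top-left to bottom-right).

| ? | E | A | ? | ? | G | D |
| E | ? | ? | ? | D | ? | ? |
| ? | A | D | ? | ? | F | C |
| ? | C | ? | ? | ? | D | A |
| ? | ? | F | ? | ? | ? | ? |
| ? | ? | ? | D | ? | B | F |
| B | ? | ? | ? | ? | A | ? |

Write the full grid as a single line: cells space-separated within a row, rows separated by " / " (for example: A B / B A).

Cell (r2,c6): row 2 has {D,E}; column 6 has {A,B,D,F,G} → C.
Cell (r3,c1): row 3 has {A,C,D,F}; column 1 has {B,E} → G.
Cell (r4,c1): row 4 has {A,C,D}; column 1 has {B,E,G} → F.
Cell (r5,c6): row 5 has {F}; column 6 has {A,B,C,D,F,G} → E.
Cell (r6,c2): row 6 has {B,D,F}; column 2 has {A,C,E} → G.
Cell (r1,c1): row 1 has {A,D,E,G}; column 1 has {B,E,F,G}; the diagonal has {B,D} → C.
Cell (r2,c2): row 2 has {C,D,E}; column 2 has {A,C,E,G}; the diagonal has {B,C,D} → F.
Cell (r6,c1): row 6 has {B,D,F,G}; column 1 has {B,C,E,F,G} → A.
Cell (r7,c2): row 7 has {A,B}; column 2 has {A,C,E,F,G} → D.
Cell (r5,c1): row 5 has {E,F}; column 1 has {A,B,C,E,F,G} → D.
Cell (r5,c2): row 5 has {D,E,F}; column 2 has {A,C,D,E,F,G} → B.
Cell (r5,c7): row 5 has {B,D,E,F}; column 7 has {A,C,D,F} → G.
Cell (r7,c7): row 7 has {A,B,D}; column 7 has {A,C,D,F,G}; the diagonal has {B,C,D,F} → E.
Cell (r2,c7): row 2 has {C,D,E,F}; column 7 has {A,C,D,E,F,G} → B.
Cell (r4,c4): row 4 has {A,C,D,F}; column 4 has {D}; the diagonal has {B,C,D,E,F} → G.
Cell (r5,c5): row 5 has {B,D,E,F,G}; column 5 has {D}; the diagonal has {B,C,D,E,F,G} → A.
Cell (r2,c3): row 2 has {B,C,D,E,F}; column 3 has {A,D,F} → G.
Cell (r2,c4): row 2 has {B,C,D,E,F,G}; column 4 has {D,G} → A.
Cell (r5,c4): row 5 has {A,B,D,E,F,G}; column 4 has {A,D,G} → C.
Cell (r7,c3): row 7 has {A,B,D,E}; column 3 has {A,D,F,G} → C.
Cell (r7,c4): row 7 has {A,B,C,D,E}; column 4 has {A,C,D,G} → F.
Cell (r7,c5): row 7 has {A,B,C,D,E,F}; column 5 has {A,D} → G.
Cell (r1,c4): row 1 has {A,C,D,E,G}; column 4 has {A,C,D,F,G} → B.
Cell (r1,c5): row 1 has {A,B,C,D,E,G}; column 5 has {A,D,G} → F.
Cell (r3,c4): row 3 has {A,C,D,F,G}; column 4 has {A,B,C,D,F,G} → E.
Cell (r3,c5): row 3 has {A,C,D,E,F,G}; column 5 has {A,D,F,G} → B.
Cell (r4,c5): row 4 has {A,C,D,F,G}; column 5 has {A,B,D,F,G} → E.
Cell (r6,c3): row 6 has {A,B,D,F,G}; column 3 has {A,C,D,F,G} → E.
Cell (r6,c5): row 6 has {A,B,D,E,F,G}; column 5 has {A,B,D,E,F,G} → C.
Cell (r4,c3): row 4 has {A,C,D,E,F,G}; column 3 has {A,C,D,E,F,G} → B.

C E A B F G D / E F G A D C B / G A D E B F C / F C B G E D A / D B F C A E G / A G E D C B F / B D C F G A E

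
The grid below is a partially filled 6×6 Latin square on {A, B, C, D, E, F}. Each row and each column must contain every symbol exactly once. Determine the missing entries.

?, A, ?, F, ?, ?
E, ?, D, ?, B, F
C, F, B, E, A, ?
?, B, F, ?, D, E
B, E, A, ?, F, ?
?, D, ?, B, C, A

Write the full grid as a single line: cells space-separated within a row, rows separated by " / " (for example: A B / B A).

D A C F E B / E C D A B F / C F B E A D / A B F C D E / B E A D F C / F D E B C A

(r1,c1): row 1 has {A,F}; column 1 has {B,C,E}, so it must be D.
(r1,c5): row 1 has {A,D,F}; column 5 has {A,B,C,D,F}, so it must be E.
(r2,c2): row 2 has {B,D,E,F}; column 2 has {A,B,D,E,F}, so it must be C.
(r2,c4): row 2 has {B,C,D,E,F}; column 4 has {B,E,F}, so it must be A.
(r3,c6): row 3 has {A,B,C,E,F}; column 6 has {A,E,F}, so it must be D.
(r4,c1): row 4 has {B,D,E,F}; column 1 has {B,C,D,E}, so it must be A.
(r4,c4): row 4 has {A,B,D,E,F}; column 4 has {A,B,E,F}, so it must be C.
(r5,c4): row 5 has {A,B,E,F}; column 4 has {A,B,C,E,F}, so it must be D.
(r5,c6): row 5 has {A,B,D,E,F}; column 6 has {A,D,E,F}, so it must be C.
(r6,c1): row 6 has {A,B,C,D}; column 1 has {A,B,C,D,E}, so it must be F.
(r6,c3): row 6 has {A,B,C,D,F}; column 3 has {A,B,D,F}, so it must be E.
(r1,c3): row 1 has {A,D,E,F}; column 3 has {A,B,D,E,F}, so it must be C.
(r1,c6): row 1 has {A,C,D,E,F}; column 6 has {A,C,D,E,F}, so it must be B.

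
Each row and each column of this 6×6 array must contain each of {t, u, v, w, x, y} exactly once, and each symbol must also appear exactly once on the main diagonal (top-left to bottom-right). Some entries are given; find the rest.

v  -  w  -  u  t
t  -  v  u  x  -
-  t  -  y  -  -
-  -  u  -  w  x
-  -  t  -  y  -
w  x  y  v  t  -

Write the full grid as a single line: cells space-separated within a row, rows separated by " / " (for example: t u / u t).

row 1 has {t,u,v,w}; column 2 has {t,x} — only y is left for (r1,c2).
row 1 has {t,u,v,w,y}; column 4 has {u,v,y} — only x is left for (r1,c4).
row 2 has {t,u,v,x}; column 2 has {t,x,y}; the diagonal has {v,y} — only w is left for (r2,c2).
row 2 has {t,u,v,w,x}; column 6 has {t,x} — only y is left for (r2,c6).
row 3 has {t,y}; column 3 has {t,u,v,w,y}; the diagonal has {v,w,y} — only x is left for (r3,c3).
row 3 has {t,x,y}; column 5 has {t,u,w,x,y} — only v is left for (r3,c5).
row 4 has {u,w,x}; column 1 has {t,v,w} — only y is left for (r4,c1).
row 4 has {u,w,x,y}; column 2 has {t,w,x,y} — only v is left for (r4,c2).
row 4 has {u,v,w,x,y}; column 4 has {u,v,x,y}; the diagonal has {v,w,x,y} — only t is left for (r4,c4).
row 5 has {t,y}; column 2 has {t,v,w,x,y} — only u is left for (r5,c2).
row 5 has {t,u,y}; column 4 has {t,u,v,x,y} — only w is left for (r5,c4).
row 5 has {t,u,w,y}; column 6 has {t,x,y} — only v is left for (r5,c6).
row 6 has {t,v,w,x,y}; column 6 has {t,v,x,y}; the diagonal has {t,v,w,x,y} — only u is left for (r6,c6).
row 3 has {t,v,x,y}; column 1 has {t,v,w,y} — only u is left for (r3,c1).
row 3 has {t,u,v,x,y}; column 6 has {t,u,v,x,y} — only w is left for (r3,c6).
row 5 has {t,u,v,w,y}; column 1 has {t,u,v,w,y} — only x is left for (r5,c1).

v y w x u t / t w v u x y / u t x y v w / y v u t w x / x u t w y v / w x y v t u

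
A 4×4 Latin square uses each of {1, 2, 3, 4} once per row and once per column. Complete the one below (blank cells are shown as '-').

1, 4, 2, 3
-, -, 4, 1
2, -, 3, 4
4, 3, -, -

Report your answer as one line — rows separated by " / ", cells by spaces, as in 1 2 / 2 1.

At row 2, column 1: row 2 has {1,4}; column 1 has {1,2,4}; that leaves 3.
At row 2, column 2: row 2 has {1,3,4}; column 2 has {3,4}; that leaves 2.
At row 3, column 2: row 3 has {2,3,4}; column 2 has {2,3,4}; that leaves 1.
At row 4, column 3: row 4 has {3,4}; column 3 has {2,3,4}; that leaves 1.
At row 4, column 4: row 4 has {1,3,4}; column 4 has {1,3,4}; that leaves 2.

1 4 2 3 / 3 2 4 1 / 2 1 3 4 / 4 3 1 2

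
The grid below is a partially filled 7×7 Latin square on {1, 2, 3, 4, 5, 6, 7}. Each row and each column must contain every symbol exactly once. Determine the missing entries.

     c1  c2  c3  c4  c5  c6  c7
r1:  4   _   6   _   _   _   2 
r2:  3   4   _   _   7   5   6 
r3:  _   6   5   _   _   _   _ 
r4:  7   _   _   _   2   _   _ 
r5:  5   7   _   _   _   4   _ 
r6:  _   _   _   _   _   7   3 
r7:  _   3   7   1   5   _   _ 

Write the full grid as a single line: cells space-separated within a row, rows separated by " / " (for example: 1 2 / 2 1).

(r2,c4) = 2
(r5,c7) = 1
(r7,c7) = 4
(r2,c3) = 1
(r3,c7) = 7
(r4,c7) = 5
(r4,c2) = 1
(r1,c2) = 5
(r6,c2) = 2
(r6,c3) = 4
(r4,c3) = 3
(r4,c6) = 6
(r5,c3) = 2
(r7,c6) = 2
(r4,c4) = 4
(r7,c1) = 6
(r3,c4) = 3
(r3,c6) = 1
(r5,c4) = 6
(r5,c5) = 3
(r6,c1) = 1
(r6,c4) = 5
(r6,c5) = 6
(r1,c4) = 7
(r1,c5) = 1
(r1,c6) = 3
(r3,c1) = 2
(r3,c5) = 4

4 5 6 7 1 3 2 / 3 4 1 2 7 5 6 / 2 6 5 3 4 1 7 / 7 1 3 4 2 6 5 / 5 7 2 6 3 4 1 / 1 2 4 5 6 7 3 / 6 3 7 1 5 2 4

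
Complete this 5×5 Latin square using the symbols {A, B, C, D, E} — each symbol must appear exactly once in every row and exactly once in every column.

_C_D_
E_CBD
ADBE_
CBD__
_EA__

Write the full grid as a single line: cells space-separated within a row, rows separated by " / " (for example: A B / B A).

B C E D A / E A C B D / A D B E C / C B D A E / D E A C B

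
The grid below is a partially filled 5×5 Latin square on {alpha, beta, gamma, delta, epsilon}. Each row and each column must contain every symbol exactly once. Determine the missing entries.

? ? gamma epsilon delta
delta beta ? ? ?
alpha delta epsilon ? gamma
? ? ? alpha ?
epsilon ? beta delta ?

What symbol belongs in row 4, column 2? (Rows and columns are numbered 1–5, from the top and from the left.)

epsilon

(r1,c1) = beta
(r1,c2) = alpha
(r2,c3) = alpha
(r2,c4) = gamma
(r2,c5) = epsilon
(r3,c4) = beta
(r4,c1) = gamma
(r4,c2) = epsilon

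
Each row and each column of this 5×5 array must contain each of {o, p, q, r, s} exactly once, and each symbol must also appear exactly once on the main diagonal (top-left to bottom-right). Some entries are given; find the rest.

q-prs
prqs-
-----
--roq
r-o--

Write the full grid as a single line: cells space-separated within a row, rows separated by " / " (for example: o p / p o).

(r1,c2) = o
(r2,c5) = o
(r3,c3) = s
(r4,c1) = s
(r4,c2) = p
(r5,c5) = p
(r3,c1) = o
(r3,c2) = q
(r3,c4) = p
(r3,c5) = r
(r5,c2) = s
(r5,c4) = q

q o p r s / p r q s o / o q s p r / s p r o q / r s o q p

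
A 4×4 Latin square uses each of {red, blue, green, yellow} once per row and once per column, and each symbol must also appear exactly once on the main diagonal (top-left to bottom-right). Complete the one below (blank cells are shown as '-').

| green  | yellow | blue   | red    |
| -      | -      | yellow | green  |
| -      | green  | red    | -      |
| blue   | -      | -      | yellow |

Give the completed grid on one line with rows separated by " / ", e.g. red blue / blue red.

green yellow blue red / red blue yellow green / yellow green red blue / blue red green yellow

(r2,c1) = red
(r2,c2) = blue
(r3,c1) = yellow
(r3,c4) = blue
(r4,c2) = red
(r4,c3) = green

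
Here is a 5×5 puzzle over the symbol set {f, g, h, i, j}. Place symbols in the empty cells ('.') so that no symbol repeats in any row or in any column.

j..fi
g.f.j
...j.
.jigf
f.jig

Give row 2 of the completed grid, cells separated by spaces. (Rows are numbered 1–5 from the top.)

Cell (r2,c4): row 2 has {f,g,j}; column 4 has {f,g,i,j} → h.
Cell (r3,c5): row 3 has {j}; column 5 has {f,g,i,j} → h.
Cell (r4,c1): row 4 has {f,g,i,j}; column 1 has {f,g,j} → h.
Cell (r5,c2): row 5 has {f,g,i,j}; column 2 has {j} → h.
Cell (r1,c2): row 1 has {f,i,j}; column 2 has {h,j} → g.
Cell (r1,c3): row 1 has {f,g,i,j}; column 3 has {f,i,j} → h.
Cell (r2,c2): row 2 has {f,g,h,j}; column 2 has {g,h,j} → i.

g i f h j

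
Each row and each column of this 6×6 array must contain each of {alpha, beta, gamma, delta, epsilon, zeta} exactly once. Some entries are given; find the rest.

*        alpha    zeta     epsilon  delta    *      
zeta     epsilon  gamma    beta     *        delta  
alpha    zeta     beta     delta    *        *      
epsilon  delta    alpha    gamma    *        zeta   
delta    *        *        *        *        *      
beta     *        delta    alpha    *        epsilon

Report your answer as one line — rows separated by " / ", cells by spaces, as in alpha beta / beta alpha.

gamma alpha zeta epsilon delta beta / zeta epsilon gamma beta alpha delta / alpha zeta beta delta epsilon gamma / epsilon delta alpha gamma beta zeta / delta beta epsilon zeta gamma alpha / beta gamma delta alpha zeta epsilon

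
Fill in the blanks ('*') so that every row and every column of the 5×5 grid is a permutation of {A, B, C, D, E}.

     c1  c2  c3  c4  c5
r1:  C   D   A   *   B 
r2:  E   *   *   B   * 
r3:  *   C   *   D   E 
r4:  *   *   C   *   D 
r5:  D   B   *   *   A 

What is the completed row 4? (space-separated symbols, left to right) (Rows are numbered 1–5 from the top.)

(r1,c4): row 1 has {A,B,C,D}; column 4 has {B,D}, so it must be E.
(r2,c2): row 2 has {B,E}; column 2 has {B,C,D}, so it must be A.
(r2,c3): row 2 has {A,B,E}; column 3 has {A,C}, so it must be D.
(r2,c5): row 2 has {A,B,D,E}; column 5 has {A,B,D,E}, so it must be C.
(r3,c3): row 3 has {C,D,E}; column 3 has {A,C,D}, so it must be B.
(r4,c2): row 4 has {C,D}; column 2 has {A,B,C,D}, so it must be E.
(r4,c4): row 4 has {C,D,E}; column 4 has {B,D,E}, so it must be A.
(r5,c3): row 5 has {A,B,D}; column 3 has {A,B,C,D}, so it must be E.
(r5,c4): row 5 has {A,B,D,E}; column 4 has {A,B,D,E}, so it must be C.
(r3,c1): row 3 has {B,C,D,E}; column 1 has {C,D,E}, so it must be A.
(r4,c1): row 4 has {A,C,D,E}; column 1 has {A,C,D,E}, so it must be B.

B E C A D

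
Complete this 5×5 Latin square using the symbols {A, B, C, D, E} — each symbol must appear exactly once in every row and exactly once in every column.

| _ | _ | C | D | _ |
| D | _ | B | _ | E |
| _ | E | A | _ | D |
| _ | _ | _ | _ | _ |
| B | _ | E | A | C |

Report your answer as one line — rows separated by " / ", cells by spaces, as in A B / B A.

E B C D A / D A B C E / C E A B D / A C D E B / B D E A C

(r2,c4) = C
(r3,c1) = C
(r3,c4) = B
(r4,c3) = D
(r4,c4) = E
(r5,c2) = D
(r2,c2) = A
(r4,c1) = A
(r4,c5) = B
(r1,c1) = E
(r1,c2) = B
(r1,c5) = A
(r4,c2) = C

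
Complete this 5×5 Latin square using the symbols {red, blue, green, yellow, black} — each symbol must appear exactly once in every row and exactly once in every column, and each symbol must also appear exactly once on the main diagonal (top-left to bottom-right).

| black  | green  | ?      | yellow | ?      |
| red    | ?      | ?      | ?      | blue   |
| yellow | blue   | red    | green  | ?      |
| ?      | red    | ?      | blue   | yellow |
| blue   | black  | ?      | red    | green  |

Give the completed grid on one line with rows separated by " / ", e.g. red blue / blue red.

black green blue yellow red / red yellow green black blue / yellow blue red green black / green red black blue yellow / blue black yellow red green

(r1,c3) = blue
(r1,c5) = red
(r2,c2) = yellow
(r2,c4) = black
(r3,c5) = black
(r4,c1) = green
(r4,c3) = black
(r5,c3) = yellow
(r2,c3) = green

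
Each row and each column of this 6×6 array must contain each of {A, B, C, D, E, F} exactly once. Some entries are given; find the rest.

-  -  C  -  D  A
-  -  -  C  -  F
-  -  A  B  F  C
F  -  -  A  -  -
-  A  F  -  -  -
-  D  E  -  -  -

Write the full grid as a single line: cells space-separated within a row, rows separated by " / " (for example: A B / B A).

B F C E D A / E B D C A F / D E A B F C / F C B A E D / C A F D B E / A D E F C B

At row 3, column 2: row 3 has {A,B,C,F}; column 2 has {A,D}; that leaves E.
At row 6, column 4: row 6 has {D,E}; column 4 has {A,B,C}; that leaves F.
At row 6, column 6: row 6 has {D,E,F}; column 6 has {A,C,F}; that leaves B.
At row 1, column 4: row 1 has {A,C,D}; column 4 has {A,B,C,F}; that leaves E.
At row 2, column 2: row 2 has {C,F}; column 2 has {A,D,E}; that leaves B.
At row 2, column 3: row 2 has {B,C,F}; column 3 has {A,C,E,F}; that leaves D.
At row 3, column 1: row 3 has {A,B,C,E,F}; column 1 has {F}; that leaves D.
At row 4, column 2: row 4 has {A,F}; column 2 has {A,B,D,E}; that leaves C.
At row 4, column 3: row 4 has {A,C,F}; column 3 has {A,C,D,E,F}; that leaves B.
At row 4, column 5: row 4 has {A,B,C,F}; column 5 has {D,F}; that leaves E.
At row 4, column 6: row 4 has {A,B,C,E,F}; column 6 has {A,B,C,F}; that leaves D.
At row 5, column 4: row 5 has {A,F}; column 4 has {A,B,C,E,F}; that leaves D.
At row 5, column 6: row 5 has {A,D,F}; column 6 has {A,B,C,D,F}; that leaves E.
At row 1, column 1: row 1 has {A,C,D,E}; column 1 has {D,F}; that leaves B.
At row 1, column 2: row 1 has {A,B,C,D,E}; column 2 has {A,B,C,D,E}; that leaves F.
At row 2, column 5: row 2 has {B,C,D,F}; column 5 has {D,E,F}; that leaves A.
At row 5, column 1: row 5 has {A,D,E,F}; column 1 has {B,D,F}; that leaves C.
At row 5, column 5: row 5 has {A,C,D,E,F}; column 5 has {A,D,E,F}; that leaves B.
At row 6, column 1: row 6 has {B,D,E,F}; column 1 has {B,C,D,F}; that leaves A.
At row 6, column 5: row 6 has {A,B,D,E,F}; column 5 has {A,B,D,E,F}; that leaves C.
At row 2, column 1: row 2 has {A,B,C,D,F}; column 1 has {A,B,C,D,F}; that leaves E.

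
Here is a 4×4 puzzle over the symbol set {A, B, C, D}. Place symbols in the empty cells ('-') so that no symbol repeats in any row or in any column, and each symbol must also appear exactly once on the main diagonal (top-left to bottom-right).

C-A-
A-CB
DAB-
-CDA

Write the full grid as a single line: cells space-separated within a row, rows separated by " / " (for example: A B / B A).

C B A D / A D C B / D A B C / B C D A

(r1,c4) = D
(r2,c2) = D
(r3,c4) = C
(r4,c1) = B
(r1,c2) = B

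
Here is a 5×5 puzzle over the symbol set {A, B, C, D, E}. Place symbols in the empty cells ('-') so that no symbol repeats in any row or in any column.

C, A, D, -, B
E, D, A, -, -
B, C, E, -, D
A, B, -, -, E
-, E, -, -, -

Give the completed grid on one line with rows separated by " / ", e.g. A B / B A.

C A D E B / E D A B C / B C E A D / A B C D E / D E B C A

(r1,c4) = E
(r2,c5) = C
(r3,c4) = A
(r4,c3) = C
(r4,c4) = D
(r5,c1) = D
(r5,c3) = B
(r5,c4) = C
(r5,c5) = A
(r2,c4) = B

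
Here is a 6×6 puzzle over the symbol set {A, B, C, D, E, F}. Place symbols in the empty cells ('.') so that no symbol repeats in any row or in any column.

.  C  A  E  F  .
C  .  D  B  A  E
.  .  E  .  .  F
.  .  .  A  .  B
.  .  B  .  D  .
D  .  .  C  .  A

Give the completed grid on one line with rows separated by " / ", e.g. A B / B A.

B C A E F D / C F D B A E / A B E D C F / F D C A E B / E A B F D C / D E F C B A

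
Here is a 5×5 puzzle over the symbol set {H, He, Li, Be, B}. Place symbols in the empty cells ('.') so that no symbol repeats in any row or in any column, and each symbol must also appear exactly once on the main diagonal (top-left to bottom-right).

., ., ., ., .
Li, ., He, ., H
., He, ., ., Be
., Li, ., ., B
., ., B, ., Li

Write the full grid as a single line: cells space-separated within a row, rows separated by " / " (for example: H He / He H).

Be H Li B He / Li B He Be H / B He H Li Be / H Li Be He B / He Be B H Li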